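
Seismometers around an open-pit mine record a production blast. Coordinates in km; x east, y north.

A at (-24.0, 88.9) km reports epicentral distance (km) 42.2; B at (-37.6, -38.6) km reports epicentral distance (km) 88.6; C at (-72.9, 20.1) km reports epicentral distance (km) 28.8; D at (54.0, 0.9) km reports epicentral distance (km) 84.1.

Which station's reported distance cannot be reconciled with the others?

C

Solve using three stations at a time. Using A, B, D (subtract circle equations pairwise → linear system) gives (x, y) ≈ (-16.1, 47.4).
Distances from that point to each station vs reported:
  A: calculated 42.3 vs reported 42.2 → residual 0.1 km
  B: calculated 88.6 vs reported 88.6 → residual 0.0 km
  C: calculated 63.0 vs reported 28.8 → residual 34.2 km
  D: calculated 84.1 vs reported 84.1 → residual 0.0 km
A, B, D are mutually consistent (residuals ≈ 0); C is off by 34.2 km.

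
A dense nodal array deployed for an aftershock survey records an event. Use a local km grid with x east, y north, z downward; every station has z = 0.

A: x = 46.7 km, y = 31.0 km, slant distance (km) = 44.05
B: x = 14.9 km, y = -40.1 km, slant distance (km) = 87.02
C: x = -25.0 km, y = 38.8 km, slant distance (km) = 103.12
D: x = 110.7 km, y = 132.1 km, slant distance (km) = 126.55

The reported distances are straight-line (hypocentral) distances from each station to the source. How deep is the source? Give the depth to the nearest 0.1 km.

Each station gives a sphere (x−x_i)² + (y−y_i)² + z² = d_i² (stations at z=0).
Subtracting the A sphere from B and C: z² cancels, leaving linear equations in x and y:
-63.6 x − 142.2 y = -6943.95
-143.4 x + 15.6 y = -9704.78
Solving: x ≈ 69.602, y ≈ 17.702 km (keep extra digits for the depth step; rounded: 69.6, 17.7).
Then from the A sphere: z² = 44.05² − (x − 46.7)² − (y − 31.0)² with x = 69.602, y = 17.702, so z ≈ 35.200 ≈ 35.2 km.

z ≈ 35.2 km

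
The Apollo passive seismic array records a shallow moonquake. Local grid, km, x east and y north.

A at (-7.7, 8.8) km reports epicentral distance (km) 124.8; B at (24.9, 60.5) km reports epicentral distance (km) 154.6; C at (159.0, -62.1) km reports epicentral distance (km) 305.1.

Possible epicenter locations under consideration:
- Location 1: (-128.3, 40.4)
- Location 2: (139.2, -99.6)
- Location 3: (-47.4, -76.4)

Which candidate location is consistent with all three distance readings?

Location 1

For each candidate, compare |candidate − station| to the reported distance:
Location 1: residuals A 0.1, B 0.1, C 0.1 → max 0.1 km
Location 2: residuals A 57.8, B 42.1, C 262.7 → max 262.7 km
Location 3: residuals A 30.8, B 0.2, C 98.2 → max 98.2 km
Only Location 1 has all residuals ≈ 0.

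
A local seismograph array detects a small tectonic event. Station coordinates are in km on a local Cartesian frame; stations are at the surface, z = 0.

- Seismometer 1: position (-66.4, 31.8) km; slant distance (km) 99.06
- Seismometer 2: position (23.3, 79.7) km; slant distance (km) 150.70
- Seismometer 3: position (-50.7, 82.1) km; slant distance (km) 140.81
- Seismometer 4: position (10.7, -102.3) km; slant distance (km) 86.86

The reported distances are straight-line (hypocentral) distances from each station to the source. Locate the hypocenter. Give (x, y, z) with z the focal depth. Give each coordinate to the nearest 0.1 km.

(-37.4, -49.2, 49.1)

Each station gives a sphere (x−x_i)² + (y−y_i)² + z² = d_i² (stations at z=0).
Subtracting the Seismometer 1 sphere from Seismometer 2 and Seismometer 3: z² cancels, leaving linear equations in x and y:
179.4 x + 95.8 y = -11422.83
31.4 x + 100.6 y = -6123.87
Solving: x ≈ -37.399, y ≈ -49.200 km (keep extra digits for the depth step; rounded: -37.4, -49.2).
Then from the Seismometer 1 sphere: z² = 99.06² − (x + 66.4)² − (y − 31.8)² with x = -37.399, y = -49.200, so z ≈ 49.100 ≈ 49.1 km.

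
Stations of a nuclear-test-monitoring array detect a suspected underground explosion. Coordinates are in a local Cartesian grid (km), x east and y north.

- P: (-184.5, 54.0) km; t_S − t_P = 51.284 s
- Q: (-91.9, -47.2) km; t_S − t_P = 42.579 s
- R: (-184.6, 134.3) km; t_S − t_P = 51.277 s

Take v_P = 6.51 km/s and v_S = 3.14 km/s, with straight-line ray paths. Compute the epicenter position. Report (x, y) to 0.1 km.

Distance from S−P lag: d = Δt · v_P v_S / (v_P − v_S) = Δt · (6.51·3.14)/(6.51−3.14) ≈ 6.0657·Δt.
So d_P = 311.07, d_Q = 258.27, d_R = 311.03 km.
Circle about each station: (x + 184.5)² + (y − 54.0)² = 311.07²; (x + 91.9)² + (y + 47.2)² = 258.27²; (x + 184.6)² + (y − 134.3)² = 311.03².
Subtracting the P equation from the Q and R equations removes the quadratic terms:
185.2 x − 202.4 y = 3778.35
-0.2 x + 160.6 y = 15182.28
Solving the 2×2 system: x ≈ 123.9, y ≈ 94.7 km.

(123.9, 94.7)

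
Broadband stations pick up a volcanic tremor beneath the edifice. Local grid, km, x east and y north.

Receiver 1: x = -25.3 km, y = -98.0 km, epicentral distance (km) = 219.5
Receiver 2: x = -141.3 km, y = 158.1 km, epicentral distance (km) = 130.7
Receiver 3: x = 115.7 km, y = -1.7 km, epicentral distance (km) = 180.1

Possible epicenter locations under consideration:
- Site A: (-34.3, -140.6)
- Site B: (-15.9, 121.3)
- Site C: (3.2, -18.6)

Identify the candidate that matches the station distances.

Site B

For each candidate, compare |candidate − station| to the reported distance:
Site A: residuals Receiver 1 176.0, Receiver 2 186.6, Receiver 3 24.3 → max 186.6 km
Site B: residuals Receiver 1 0.0, Receiver 2 0.0, Receiver 3 0.0 → max 0.0 km
Site C: residuals Receiver 1 135.1, Receiver 2 97.6, Receiver 3 66.3 → max 135.1 km
Only Site B has all residuals ≈ 0.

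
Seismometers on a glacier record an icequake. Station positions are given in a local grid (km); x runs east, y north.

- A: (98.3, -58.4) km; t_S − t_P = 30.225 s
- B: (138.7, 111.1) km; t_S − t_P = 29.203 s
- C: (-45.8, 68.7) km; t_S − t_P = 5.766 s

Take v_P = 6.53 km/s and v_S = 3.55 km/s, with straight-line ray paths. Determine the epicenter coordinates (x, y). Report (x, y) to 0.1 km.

Distance from S−P lag: d = Δt · v_P v_S / (v_P − v_S) = Δt · (6.53·3.55)/(6.53−3.55) ≈ 7.7790·Δt.
So d_A = 235.12, d_B = 227.17, d_C = 44.85 km.
Circle about each station: (x − 98.3)² + (y + 58.4)² = 235.12²; (x − 138.7)² + (y − 111.1)² = 227.17²; (x + 45.8)² + (y − 68.7)² = 44.85².
Subtracting the A equation from the B and C equations removes the quadratic terms:
80.8 x + 339.0 y = 22182.66
-288.2 x + 254.2 y = 47013.77
Solving the 2×2 system: x ≈ -87.1, y ≈ 86.2 km.

-87.1 km east, 86.2 km north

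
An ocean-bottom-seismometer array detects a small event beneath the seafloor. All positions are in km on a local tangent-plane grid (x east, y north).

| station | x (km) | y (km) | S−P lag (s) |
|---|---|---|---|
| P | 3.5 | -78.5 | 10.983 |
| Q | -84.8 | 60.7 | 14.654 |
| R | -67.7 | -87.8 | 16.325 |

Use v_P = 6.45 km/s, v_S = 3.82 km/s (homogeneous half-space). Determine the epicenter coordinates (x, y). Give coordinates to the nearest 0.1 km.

44.9 km east, 15.7 km north

Distance from S−P lag: d = Δt · v_P v_S / (v_P − v_S) = Δt · (6.45·3.82)/(6.45−3.82) ≈ 9.3684·Δt.
So d_P = 102.89, d_Q = 137.29, d_R = 152.94 km.
Circle about each station: (x − 3.5)² + (y + 78.5)² = 102.89²; (x + 84.8)² + (y − 60.7)² = 137.29²; (x + 67.7)² + (y + 87.8)² = 152.94².
Subtracting the P equation from the Q and R equations removes the quadratic terms:
-176.6 x + 278.4 y = -3561.16
-142.4 x − 18.6 y = -6686.66
Solving the 2×2 system: x ≈ 44.9, y ≈ 15.7 km.
Check against P (with the unrounded x, y): √((x − 3.5)²+(y + 78.5)²) = 102.89 ≈ 102.89 km. ✓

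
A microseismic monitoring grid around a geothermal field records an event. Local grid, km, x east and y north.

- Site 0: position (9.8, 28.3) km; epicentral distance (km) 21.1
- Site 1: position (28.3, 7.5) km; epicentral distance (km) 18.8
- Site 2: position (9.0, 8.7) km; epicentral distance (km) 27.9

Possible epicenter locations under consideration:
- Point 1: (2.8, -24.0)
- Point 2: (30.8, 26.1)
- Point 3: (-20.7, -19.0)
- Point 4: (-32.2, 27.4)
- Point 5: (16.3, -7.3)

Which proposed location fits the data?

Point 2

For each candidate, compare |candidate − station| to the reported distance:
Point 1: residuals Site 0 31.7, Site 1 21.7, Site 2 5.4 → max 31.7 km
Point 2: residuals Site 0 0.0, Site 1 0.0, Site 2 0.0 → max 0.0 km
Point 3: residuals Site 0 35.2, Site 1 36.9, Site 2 12.7 → max 36.9 km
Point 4: residuals Site 0 20.9, Site 1 44.9, Site 2 17.3 → max 44.9 km
Point 5: residuals Site 0 15.1, Site 1 0.3, Site 2 10.3 → max 15.1 km
Only Point 2 has all residuals ≈ 0.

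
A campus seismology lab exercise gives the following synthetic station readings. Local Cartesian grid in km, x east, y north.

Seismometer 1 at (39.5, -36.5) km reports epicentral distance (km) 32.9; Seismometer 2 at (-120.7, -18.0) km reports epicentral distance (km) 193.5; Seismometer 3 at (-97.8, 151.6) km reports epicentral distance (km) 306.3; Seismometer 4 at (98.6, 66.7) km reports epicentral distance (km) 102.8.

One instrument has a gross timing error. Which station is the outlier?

Seismometer 3

Solve using three stations at a time. Using Seismometer 1, Seismometer 2, Seismometer 4 (subtract circle equations pairwise → linear system) gives (x, y) ≈ (72.3, -32.7).
Distances from that point to each station vs reported:
  Seismometer 1: calculated 33.0 vs reported 32.9 → residual 0.1 km
  Seismometer 2: calculated 193.5 vs reported 193.5 → residual 0.0 km
  Seismometer 3: calculated 250.8 vs reported 306.3 → residual 55.5 km
  Seismometer 4: calculated 102.8 vs reported 102.8 → residual 0.0 km
Seismometer 1, Seismometer 2, Seismometer 4 are mutually consistent (residuals ≈ 0); Seismometer 3 is off by 55.5 km.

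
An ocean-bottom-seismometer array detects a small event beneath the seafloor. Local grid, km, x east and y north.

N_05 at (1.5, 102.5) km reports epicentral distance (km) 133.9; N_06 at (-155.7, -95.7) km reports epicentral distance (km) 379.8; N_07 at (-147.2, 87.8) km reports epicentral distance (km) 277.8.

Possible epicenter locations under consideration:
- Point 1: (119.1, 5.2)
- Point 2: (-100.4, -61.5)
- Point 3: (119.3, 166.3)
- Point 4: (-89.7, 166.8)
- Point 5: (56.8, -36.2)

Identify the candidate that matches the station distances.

For each candidate, compare |candidate − station| to the reported distance:
Point 1: residuals N_05 18.7, N_06 87.1, N_07 1.0 → max 87.1 km
Point 2: residuals N_05 59.2, N_06 314.8, N_07 121.3 → max 314.8 km
Point 3: residuals N_05 0.1, N_06 0.0, N_07 0.0 → max 0.1 km
Point 4: residuals N_05 22.3, N_06 109.1, N_07 180.1 → max 180.1 km
Point 5: residuals N_05 15.4, N_06 159.1, N_07 39.1 → max 159.1 km
Only Point 3 has all residuals ≈ 0.

Point 3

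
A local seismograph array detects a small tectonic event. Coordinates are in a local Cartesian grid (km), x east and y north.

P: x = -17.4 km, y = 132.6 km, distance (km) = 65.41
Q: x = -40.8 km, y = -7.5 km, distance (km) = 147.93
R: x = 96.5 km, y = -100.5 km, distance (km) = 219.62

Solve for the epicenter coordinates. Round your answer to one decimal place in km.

45.0 km east, 113.0 km north

Circle about each station: (x + 17.4)² + (y − 132.6)² = 65.41²; (x + 40.8)² + (y + 7.5)² = 147.93²; (x − 96.5)² + (y + 100.5)² = 219.62².
Subtracting the P equation from the Q and R equations removes the quadratic terms:
-46.8 x − 280.2 y = -33769.45
227.8 x − 466.2 y = -42427.50
Solving the 2×2 system: x ≈ 45.0, y ≈ 113.0 km.
Check against P (with the unrounded x, y): √((x + 17.4)²+(y − 132.6)²) = 65.42 ≈ 65.41 km. ✓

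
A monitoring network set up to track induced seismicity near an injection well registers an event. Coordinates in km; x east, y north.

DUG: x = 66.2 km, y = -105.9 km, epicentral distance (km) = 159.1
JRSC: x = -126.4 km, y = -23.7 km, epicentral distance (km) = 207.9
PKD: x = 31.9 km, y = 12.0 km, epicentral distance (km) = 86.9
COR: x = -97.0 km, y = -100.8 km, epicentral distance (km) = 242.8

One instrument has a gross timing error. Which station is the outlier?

Solve using three stations at a time. Using JRSC, PKD, COR (subtract circle equations pairwise → linear system) gives (x, y) ≈ (41.9, 98.3).
Distances from that point to each station vs reported:
  DUG: calculated 205.7 vs reported 159.1 → residual 46.6 km
  JRSC: calculated 207.9 vs reported 207.9 → residual 0.0 km
  PKD: calculated 86.9 vs reported 86.9 → residual 0.0 km
  COR: calculated 242.8 vs reported 242.8 → residual 0.0 km
JRSC, PKD, COR are mutually consistent (residuals ≈ 0); DUG is off by 46.6 km.

DUG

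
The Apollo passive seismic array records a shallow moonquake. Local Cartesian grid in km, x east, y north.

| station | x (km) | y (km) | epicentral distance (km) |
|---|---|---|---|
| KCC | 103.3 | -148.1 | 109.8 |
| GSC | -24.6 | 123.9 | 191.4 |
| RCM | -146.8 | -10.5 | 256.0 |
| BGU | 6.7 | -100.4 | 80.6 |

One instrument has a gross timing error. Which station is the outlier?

Solve using three stations at a time. Using KCC, GSC, BGU (subtract circle equations pairwise → linear system) gives (x, y) ≈ (65.3, -45.1).
Distances from that point to each station vs reported:
  KCC: calculated 109.8 vs reported 109.8 → residual 0.0 km
  GSC: calculated 191.4 vs reported 191.4 → residual 0.0 km
  RCM: calculated 214.9 vs reported 256.0 → residual 41.1 km
  BGU: calculated 80.6 vs reported 80.6 → residual 0.0 km
KCC, GSC, BGU are mutually consistent (residuals ≈ 0); RCM is off by 41.1 km.

RCM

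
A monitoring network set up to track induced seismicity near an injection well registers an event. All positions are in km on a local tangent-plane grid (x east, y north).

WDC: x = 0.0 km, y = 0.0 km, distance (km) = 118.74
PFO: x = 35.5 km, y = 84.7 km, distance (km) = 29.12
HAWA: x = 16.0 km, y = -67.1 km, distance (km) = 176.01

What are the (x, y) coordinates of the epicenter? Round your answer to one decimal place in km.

x ≈ 57.3 km, y ≈ 104.0 km

Circle about each station: x² + y² = 118.74²; (x − 35.5)² + (y − 84.7)² = 29.12²; (x − 16.0)² + (y + 67.1)² = 176.01².
Subtracting the WDC equation from the PFO and HAWA equations removes the quadratic terms:
71.0 x + 169.4 y = 21685.55
32.0 x − 134.2 y = -12121.92
Solving the 2×2 system: x ≈ 57.3, y ≈ 104.0 km.
Check against WDC (with the unrounded x, y): √(x²+y²) = 118.74 ≈ 118.74 km. ✓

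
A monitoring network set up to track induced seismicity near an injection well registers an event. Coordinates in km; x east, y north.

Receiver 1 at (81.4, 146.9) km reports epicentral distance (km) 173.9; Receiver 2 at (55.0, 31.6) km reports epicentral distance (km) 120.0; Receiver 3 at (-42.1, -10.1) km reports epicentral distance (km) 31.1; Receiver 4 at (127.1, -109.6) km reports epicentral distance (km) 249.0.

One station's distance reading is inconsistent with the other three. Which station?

Receiver 3

Solve using three stations at a time. Using Receiver 1, Receiver 2, Receiver 4 (subtract circle equations pairwise → linear system) gives (x, y) ≈ (-63.4, 50.7).
Distances from that point to each station vs reported:
  Receiver 1: calculated 173.9 vs reported 173.9 → residual 0.0 km
  Receiver 2: calculated 119.9 vs reported 120.0 → residual 0.1 km
  Receiver 3: calculated 64.4 vs reported 31.1 → residual 33.3 km
  Receiver 4: calculated 249.0 vs reported 249.0 → residual 0.0 km
Receiver 1, Receiver 2, Receiver 4 are mutually consistent (residuals ≈ 0); Receiver 3 is off by 33.3 km.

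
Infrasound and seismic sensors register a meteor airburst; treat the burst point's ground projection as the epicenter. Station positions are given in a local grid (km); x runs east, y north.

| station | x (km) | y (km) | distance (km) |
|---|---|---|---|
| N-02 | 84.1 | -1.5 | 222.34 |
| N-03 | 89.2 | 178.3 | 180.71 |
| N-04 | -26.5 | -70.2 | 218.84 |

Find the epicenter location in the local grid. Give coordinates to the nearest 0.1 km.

-87.4 km east, 140.0 km north

Circle about each station: (x − 84.1)² + (y + 1.5)² = 222.34²; (x − 89.2)² + (y − 178.3)² = 180.71²; (x + 26.5)² + (y + 70.2)² = 218.84².
Subtracting the N-02 equation from the N-03 and N-04 equations removes the quadratic terms:
10.2 x + 359.6 y = 49451.44
-221.2 x − 137.4 y = 99.36
Solving the 2×2 system: x ≈ -87.4, y ≈ 140.0 km.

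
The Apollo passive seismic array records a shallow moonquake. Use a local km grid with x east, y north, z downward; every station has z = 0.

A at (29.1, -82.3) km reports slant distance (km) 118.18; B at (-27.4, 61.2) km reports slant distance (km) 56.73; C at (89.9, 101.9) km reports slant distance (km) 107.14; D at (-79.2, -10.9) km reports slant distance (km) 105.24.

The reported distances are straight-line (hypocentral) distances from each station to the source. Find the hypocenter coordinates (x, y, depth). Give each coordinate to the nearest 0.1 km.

Each station gives a sphere (x−x_i)² + (y−y_i)² + z² = d_i² (stations at z=0).
Subtracting the A sphere from B and C: z² cancels, leaving linear equations in x and y:
-113.0 x + 287.0 y = 7624.32
121.6 x + 368.4 y = 13333.05
Solving: x ≈ 13.299, y ≈ 31.802 km (keep extra digits for the depth step; rounded: 13.3, 31.8).
Then from the A sphere: z² = 118.18² − (x − 29.1)² − (y + 82.3)² with x = 13.299, y = 31.802, so z ≈ 26.412 ≈ 26.4 km.

x ≈ 13.3 km, y ≈ 31.8 km, depth ≈ 26.4 km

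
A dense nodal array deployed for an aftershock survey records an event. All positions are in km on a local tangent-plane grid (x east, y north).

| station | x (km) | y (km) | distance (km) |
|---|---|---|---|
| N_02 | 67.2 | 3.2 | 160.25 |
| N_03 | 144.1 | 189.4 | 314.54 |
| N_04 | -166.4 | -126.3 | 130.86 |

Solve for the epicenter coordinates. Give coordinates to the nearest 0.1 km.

-91.5 km east, -19.0 km north

Circle about each station: (x − 67.2)² + (y − 3.2)² = 160.25²; (x − 144.1)² + (y − 189.4)² = 314.54²; (x + 166.4)² + (y + 126.3)² = 130.86².
Subtracting pairs of circle equations eliminates x²+y² and gives linear equations (the radical axes):
153.8 x + 372.4 y = -21144.26
-467.2 x − 259.0 y = 47670.29
Solving the 2×2 system: x ≈ -91.5, y ≈ -19.0 km.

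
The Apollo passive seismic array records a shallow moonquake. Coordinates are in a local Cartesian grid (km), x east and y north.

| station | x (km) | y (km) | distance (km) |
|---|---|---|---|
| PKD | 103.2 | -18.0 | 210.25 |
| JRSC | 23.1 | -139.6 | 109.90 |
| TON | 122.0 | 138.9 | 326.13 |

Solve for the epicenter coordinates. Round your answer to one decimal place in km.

(-83.8, -114.1)

Circle about each station: (x − 103.2)² + (y + 18.0)² = 210.25²; (x − 23.1)² + (y + 139.6)² = 109.90²; (x − 122.0)² + (y − 138.9)² = 326.13².
Subtracting pairs of circle equations eliminates x²+y² and gives linear equations (the radical axes):
-160.2 x − 243.2 y = 41174.58
37.6 x + 313.8 y = -38952.74
Solving the 2×2 system: x ≈ -83.8, y ≈ -114.1 km.
Check against PKD (with the unrounded x, y): √((x − 103.2)²+(y + 18.0)²) = 210.26 ≈ 210.25 km. ✓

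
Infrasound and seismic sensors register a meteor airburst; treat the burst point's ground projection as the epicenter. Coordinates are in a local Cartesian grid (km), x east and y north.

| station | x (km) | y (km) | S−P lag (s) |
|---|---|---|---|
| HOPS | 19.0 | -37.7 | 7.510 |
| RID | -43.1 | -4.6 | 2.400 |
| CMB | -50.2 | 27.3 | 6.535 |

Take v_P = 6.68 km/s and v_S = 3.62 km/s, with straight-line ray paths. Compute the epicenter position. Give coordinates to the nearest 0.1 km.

Distance from S−P lag: d = Δt · v_P v_S / (v_P − v_S) = Δt · (6.68·3.62)/(6.68−3.62) ≈ 7.9025·Δt.
So d_HOPS = 59.35, d_RID = 18.97, d_CMB = 51.64 km.
Circle about each station: (x − 19.0)² + (y + 37.7)² = 59.35²; (x + 43.1)² + (y + 4.6)² = 18.97²; (x + 50.2)² + (y − 27.3)² = 51.64².
Subtracting the HOPS equation from the RID and CMB equations removes the quadratic terms:
-124.2 x + 66.2 y = 3259.04
-138.4 x + 130.0 y = 2338.77
Solving the 2×2 system: x ≈ -38.5, y ≈ -23.0 km.
Check against HOPS (with the unrounded x, y): √((x − 19.0)²+(y + 37.7)²) = 59.35 ≈ 59.35 km. ✓

(-38.5, -23.0)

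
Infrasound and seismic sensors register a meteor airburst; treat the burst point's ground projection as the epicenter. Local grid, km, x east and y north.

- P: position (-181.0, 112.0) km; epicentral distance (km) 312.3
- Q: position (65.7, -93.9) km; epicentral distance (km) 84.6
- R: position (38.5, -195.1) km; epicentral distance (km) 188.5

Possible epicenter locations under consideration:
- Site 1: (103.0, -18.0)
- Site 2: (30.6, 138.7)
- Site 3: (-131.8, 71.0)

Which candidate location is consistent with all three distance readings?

Site 1

For each candidate, compare |candidate − station| to the reported distance:
Site 1: residuals P 0.0, Q 0.0, R 0.0 → max 0.0 km
Site 2: residuals P 99.0, Q 150.6, R 145.4 → max 150.6 km
Site 3: residuals P 248.3, Q 172.7, R 127.4 → max 248.3 km
Only Site 1 has all residuals ≈ 0.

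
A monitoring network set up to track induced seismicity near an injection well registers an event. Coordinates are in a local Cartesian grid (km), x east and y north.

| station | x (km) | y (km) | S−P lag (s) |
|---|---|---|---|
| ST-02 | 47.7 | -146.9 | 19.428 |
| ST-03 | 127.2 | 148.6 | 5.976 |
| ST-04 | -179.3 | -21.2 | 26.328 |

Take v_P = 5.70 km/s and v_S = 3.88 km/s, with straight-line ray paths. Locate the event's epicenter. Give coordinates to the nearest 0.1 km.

(125.5, 76.0)

Distance from S−P lag: d = Δt · v_P v_S / (v_P − v_S) = Δt · (5.70·3.88)/(5.70−3.88) ≈ 12.1516·Δt.
So d_ST-02 = 236.08, d_ST-03 = 72.62, d_ST-04 = 319.93 km.
Circle about each station: (x − 47.7)² + (y + 146.9)² = 236.08²; (x − 127.2)² + (y − 148.6)² = 72.62²; (x + 179.3)² + (y + 21.2)² = 319.93².
Subtracting pairs of circle equations eliminates x²+y² and gives linear equations (the radical axes):
159.0 x + 591.0 y = 64867.00
-454.0 x + 251.4 y = -37878.41
Solving the 2×2 system: x ≈ 125.5, y ≈ 76.0 km.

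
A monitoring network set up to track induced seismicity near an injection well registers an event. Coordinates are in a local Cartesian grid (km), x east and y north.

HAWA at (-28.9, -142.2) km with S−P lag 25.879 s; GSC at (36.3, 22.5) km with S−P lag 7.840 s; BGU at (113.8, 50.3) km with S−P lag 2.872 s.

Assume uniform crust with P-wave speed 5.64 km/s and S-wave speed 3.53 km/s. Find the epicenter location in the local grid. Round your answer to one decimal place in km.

Distance from S−P lag: d = Δt · v_P v_S / (v_P − v_S) = Δt · (5.64·3.53)/(5.64−3.53) ≈ 9.4356·Δt.
So d_HAWA = 244.18, d_GSC = 73.98, d_BGU = 27.10 km.
Circle about each station: (x + 28.9)² + (y + 142.2)² = 244.18²; (x − 36.3)² + (y − 22.5)² = 73.98²; (x − 113.8)² + (y − 50.3)² = 27.10².
Subtracting the HAWA equation from the GSC and BGU equations removes the quadratic terms:
130.4 x + 329.4 y = 34918.72
285.4 x + 385.0 y = 53313.94
Solving the 2×2 system: x ≈ 94.0, y ≈ 68.8 km.

94.0 km east, 68.8 km north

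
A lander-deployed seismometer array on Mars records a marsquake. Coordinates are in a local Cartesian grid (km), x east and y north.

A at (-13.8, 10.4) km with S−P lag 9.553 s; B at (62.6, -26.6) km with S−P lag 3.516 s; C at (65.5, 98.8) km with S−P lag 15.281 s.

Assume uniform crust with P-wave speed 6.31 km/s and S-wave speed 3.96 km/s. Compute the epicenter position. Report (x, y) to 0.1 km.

Distance from S−P lag: d = Δt · v_P v_S / (v_P − v_S) = Δt · (6.31·3.96)/(6.31−3.96) ≈ 10.6330·Δt.
So d_A = 101.58, d_B = 37.39, d_C = 162.48 km.
Circle about each station: (x + 13.8)² + (y − 10.4)² = 101.58²; (x − 62.6)² + (y + 26.6)² = 37.39²; (x − 65.5)² + (y − 98.8)² = 162.48².
Subtracting pairs of circle equations eliminates x²+y² and gives linear equations (the radical axes):
152.8 x − 74.0 y = 13248.20
158.6 x + 176.8 y = -2328.16
Solving the 2×2 system: x ≈ 56.0, y ≈ -63.4 km.

56.0 km east, -63.4 km north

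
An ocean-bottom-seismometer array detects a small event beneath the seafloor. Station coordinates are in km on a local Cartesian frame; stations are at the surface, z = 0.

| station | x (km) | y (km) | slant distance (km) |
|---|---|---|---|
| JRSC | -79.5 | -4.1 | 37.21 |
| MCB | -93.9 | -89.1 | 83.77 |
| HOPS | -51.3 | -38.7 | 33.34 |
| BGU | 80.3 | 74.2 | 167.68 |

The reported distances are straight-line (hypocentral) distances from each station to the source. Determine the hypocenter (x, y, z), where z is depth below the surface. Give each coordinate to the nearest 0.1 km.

Each station gives a sphere (x−x_i)² + (y−y_i)² + z² = d_i² (stations at z=0).
Subtracting the JRSC sphere from MCB and HOPS: z² cancels, leaving linear equations in x and y:
-28.8 x − 170.0 y = 4786.13
56.4 x − 69.2 y = -1934.65
Solving: x ≈ -56.998, y ≈ -18.498 km (keep extra digits for the depth step; rounded: -57.0, -18.5).
Then from the JRSC sphere: z² = 37.21² − (x + 79.5)² − (y + 4.1)² with x = -56.998, y = -18.498, so z ≈ 25.903 ≈ 25.9 km.

x ≈ -57.0 km, y ≈ -18.5 km, depth ≈ 25.9 km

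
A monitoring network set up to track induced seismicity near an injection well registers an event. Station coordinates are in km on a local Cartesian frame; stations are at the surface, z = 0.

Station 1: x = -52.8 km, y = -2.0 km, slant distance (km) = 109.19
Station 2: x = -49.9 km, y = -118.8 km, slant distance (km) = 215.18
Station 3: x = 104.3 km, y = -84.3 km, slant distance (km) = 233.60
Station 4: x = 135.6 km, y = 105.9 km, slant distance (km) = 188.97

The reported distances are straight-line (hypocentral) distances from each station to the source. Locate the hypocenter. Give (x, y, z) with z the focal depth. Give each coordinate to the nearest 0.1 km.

Each station gives a sphere (x−x_i)² + (y−y_i)² + z² = d_i² (stations at z=0).
Subtracting the Station 1 sphere from Station 2 and Station 3: z² cancels, leaving linear equations in x and y:
5.8 x − 233.6 y = -20568.37
314.2 x − 164.6 y = -27453.36
Solving: x ≈ -41.793, y ≈ 87.012 km (keep extra digits for the depth step; rounded: -41.8, 87.0).
Then from the Station 1 sphere: z² = 109.19² − (x + 52.8)² − (y + 2.0)² with x = -41.793, y = 87.012, so z ≈ 62.275 ≈ 62.3 km.
Check against Station 4 (with the unrounded solution): distance 188.95 ≈ 188.97 km. ✓

(-41.8, 87.0, 62.3)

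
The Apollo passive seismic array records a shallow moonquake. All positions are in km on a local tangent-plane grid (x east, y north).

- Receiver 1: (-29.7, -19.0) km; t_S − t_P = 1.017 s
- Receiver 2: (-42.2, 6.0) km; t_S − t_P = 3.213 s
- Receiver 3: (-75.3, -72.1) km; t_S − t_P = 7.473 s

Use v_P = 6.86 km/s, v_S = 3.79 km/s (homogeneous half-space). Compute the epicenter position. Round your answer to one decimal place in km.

-38.1 km east, -20.9 km north

Distance from S−P lag: d = Δt · v_P v_S / (v_P − v_S) = Δt · (6.86·3.79)/(6.86−3.79) ≈ 8.4689·Δt.
So d_Receiver 1 = 8.61, d_Receiver 2 = 27.21, d_Receiver 3 = 63.29 km.
Circle about each station: (x + 29.7)² + (y + 19.0)² = 8.61²; (x + 42.2)² + (y − 6.0)² = 27.21²; (x + 75.3)² + (y + 72.1)² = 63.29².
Subtracting pairs of circle equations eliminates x²+y² and gives linear equations (the radical axes):
-25.0 x + 50.0 y = -92.50
-91.2 x − 106.2 y = 5693.92
Solving the 2×2 system: x ≈ -38.1, y ≈ -20.9 km.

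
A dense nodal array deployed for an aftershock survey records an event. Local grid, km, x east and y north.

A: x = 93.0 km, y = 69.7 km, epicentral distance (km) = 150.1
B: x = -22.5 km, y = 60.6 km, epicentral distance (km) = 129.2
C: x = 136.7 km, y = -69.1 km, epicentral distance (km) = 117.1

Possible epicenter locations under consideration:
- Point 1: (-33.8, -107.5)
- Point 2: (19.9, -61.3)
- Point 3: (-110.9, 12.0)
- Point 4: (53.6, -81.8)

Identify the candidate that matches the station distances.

For each candidate, compare |candidate − station| to the reported distance:
Point 1: residuals A 67.8, B 39.3, C 57.7 → max 67.8 km
Point 2: residuals A 0.1, B 0.1, C 0.0 → max 0.1 km
Point 3: residuals A 61.8, B 28.3, C 143.4 → max 143.4 km
Point 4: residuals A 6.4, B 32.3, C 33.0 → max 33.0 km
Only Point 2 has all residuals ≈ 0.

Point 2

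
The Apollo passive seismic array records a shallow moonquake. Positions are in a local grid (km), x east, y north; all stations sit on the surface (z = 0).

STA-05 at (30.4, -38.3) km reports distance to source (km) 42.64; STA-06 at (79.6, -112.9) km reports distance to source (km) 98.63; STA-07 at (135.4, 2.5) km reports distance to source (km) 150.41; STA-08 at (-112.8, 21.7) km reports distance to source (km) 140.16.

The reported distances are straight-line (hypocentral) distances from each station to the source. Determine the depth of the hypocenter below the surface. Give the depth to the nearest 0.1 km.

21.3 km

Each station gives a sphere (x−x_i)² + (y−y_i)² + z² = d_i² (stations at z=0).
Subtracting the STA-05 sphere from STA-06 and STA-07: z² cancels, leaving linear equations in x and y:
98.4 x − 149.2 y = 8781.81
210.0 x + 81.6 y = -4856.64
Solving: x ≈ -0.204, y ≈ -58.994 km (keep extra digits for the depth step; rounded: -0.2, -59.0).
Then from the STA-05 sphere: z² = 42.64² − (x − 30.4)² − (y + 38.3)² with x = -0.204, y = -58.994, so z ≈ 21.291 ≈ 21.3 km.
Check against STA-08 (with the unrounded solution): distance 140.15 ≈ 140.16 km. ✓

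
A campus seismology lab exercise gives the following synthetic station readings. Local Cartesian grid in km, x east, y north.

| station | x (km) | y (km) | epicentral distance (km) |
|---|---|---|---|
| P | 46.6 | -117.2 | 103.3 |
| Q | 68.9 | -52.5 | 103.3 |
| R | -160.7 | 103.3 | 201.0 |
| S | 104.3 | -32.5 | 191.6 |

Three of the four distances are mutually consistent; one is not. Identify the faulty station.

Solve using three stations at a time. Using P, Q, R (subtract circle equations pairwise → linear system) gives (x, y) ≈ (-34.4, -53.1).
Distances from that point to each station vs reported:
  P: calculated 103.3 vs reported 103.3 → residual 0.0 km
  Q: calculated 103.3 vs reported 103.3 → residual 0.0 km
  R: calculated 201.0 vs reported 201.0 → residual 0.0 km
  S: calculated 140.2 vs reported 191.6 → residual 51.4 km
P, Q, R are mutually consistent (residuals ≈ 0); S is off by 51.4 km.

S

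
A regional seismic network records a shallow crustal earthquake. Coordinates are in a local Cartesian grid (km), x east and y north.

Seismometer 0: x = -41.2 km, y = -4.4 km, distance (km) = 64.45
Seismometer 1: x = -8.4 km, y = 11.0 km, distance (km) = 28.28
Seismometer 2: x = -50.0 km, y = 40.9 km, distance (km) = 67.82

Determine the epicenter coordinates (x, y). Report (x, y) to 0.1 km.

(16.0, 25.3)

Circle about each station: (x + 41.2)² + (y + 4.4)² = 64.45²; (x + 8.4)² + (y − 11.0)² = 28.28²; (x + 50.0)² + (y − 40.9)² = 67.82².
Subtracting the Seismometer 0 equation from the Seismometer 1 and Seismometer 2 equations removes the quadratic terms:
65.6 x + 30.8 y = 1828.80
-17.6 x + 90.6 y = 2010.26
Solving the 2×2 system: x ≈ 16.0, y ≈ 25.3 km.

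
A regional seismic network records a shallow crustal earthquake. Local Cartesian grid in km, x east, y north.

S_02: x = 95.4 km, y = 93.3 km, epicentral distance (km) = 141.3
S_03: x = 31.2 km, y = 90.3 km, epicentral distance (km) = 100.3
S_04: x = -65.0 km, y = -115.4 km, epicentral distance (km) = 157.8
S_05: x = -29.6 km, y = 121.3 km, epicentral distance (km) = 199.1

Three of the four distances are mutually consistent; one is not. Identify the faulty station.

Solve using three stations at a time. Using S_02, S_04, S_05 (subtract circle equations pairwise → linear system) gives (x, y) ≈ (77.1, -46.8).
Distances from that point to each station vs reported:
  S_02: calculated 141.3 vs reported 141.3 → residual 0.0 km
  S_03: calculated 144.6 vs reported 100.3 → residual 44.3 km
  S_04: calculated 157.8 vs reported 157.8 → residual 0.0 km
  S_05: calculated 199.1 vs reported 199.1 → residual 0.0 km
S_02, S_04, S_05 are mutually consistent (residuals ≈ 0); S_03 is off by 44.3 km.

S_03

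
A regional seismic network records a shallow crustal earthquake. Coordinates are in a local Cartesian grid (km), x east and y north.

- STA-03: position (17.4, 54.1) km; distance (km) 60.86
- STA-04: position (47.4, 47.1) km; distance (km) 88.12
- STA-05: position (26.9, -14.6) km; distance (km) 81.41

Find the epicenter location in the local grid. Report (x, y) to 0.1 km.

x ≈ -39.5 km, y ≈ 32.5 km

Circle about each station: (x − 17.4)² + (y − 54.1)² = 60.86²; (x − 47.4)² + (y − 47.1)² = 88.12²; (x − 26.9)² + (y + 14.6)² = 81.41².
Subtracting the STA-03 equation from the STA-04 and STA-05 equations removes the quadratic terms:
60.0 x − 14.0 y = -2825.59
19.0 x − 137.4 y = -5216.45
Solving the 2×2 system: x ≈ -39.5, y ≈ 32.5 km.
Check against STA-03 (with the unrounded x, y): √((x − 17.4)²+(y − 54.1)²) = 60.87 ≈ 60.86 km. ✓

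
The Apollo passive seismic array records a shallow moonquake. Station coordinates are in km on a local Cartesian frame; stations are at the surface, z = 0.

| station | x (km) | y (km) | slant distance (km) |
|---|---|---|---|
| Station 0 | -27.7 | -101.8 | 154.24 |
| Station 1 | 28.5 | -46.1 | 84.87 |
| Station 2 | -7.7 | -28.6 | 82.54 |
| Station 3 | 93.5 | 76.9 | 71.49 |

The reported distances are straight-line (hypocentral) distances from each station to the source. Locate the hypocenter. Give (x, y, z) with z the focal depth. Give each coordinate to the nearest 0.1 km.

Each station gives a sphere (x−x_i)² + (y−y_i)² + z² = d_i² (stations at z=0).
Subtracting the Station 0 sphere from Station 1 and Station 2: z² cancels, leaving linear equations in x and y:
112.4 x + 111.4 y = 8393.99
40.0 x + 146.4 y = 6723.85
Solving: x ≈ 39.989, y ≈ 35.002 km (keep extra digits for the depth step; rounded: 40.0, 35.0).
Then from the Station 0 sphere: z² = 154.24² − (x + 27.7)² − (y + 101.8)² with x = 39.989, y = 35.002, so z ≈ 22.212 ≈ 22.2 km.

x ≈ 40.0 km, y ≈ 35.0 km, depth ≈ 22.2 km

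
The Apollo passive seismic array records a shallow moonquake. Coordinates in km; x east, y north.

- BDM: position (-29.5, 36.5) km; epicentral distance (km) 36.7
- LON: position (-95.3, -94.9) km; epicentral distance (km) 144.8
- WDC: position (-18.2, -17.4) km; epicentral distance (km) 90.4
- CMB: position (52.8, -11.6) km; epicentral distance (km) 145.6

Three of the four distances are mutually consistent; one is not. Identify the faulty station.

BDM

Solve using three stations at a time. Using LON, WDC, CMB (subtract circle equations pairwise → linear system) gives (x, y) ≈ (-79.6, 49.2).
Distances from that point to each station vs reported:
  BDM: calculated 51.7 vs reported 36.7 → residual 15.0 km
  LON: calculated 144.9 vs reported 144.8 → residual 0.1 km
  WDC: calculated 90.6 vs reported 90.4 → residual 0.2 km
  CMB: calculated 145.7 vs reported 145.6 → residual 0.1 km
LON, WDC, CMB are mutually consistent (residuals ≈ 0); BDM is off by 15.0 km.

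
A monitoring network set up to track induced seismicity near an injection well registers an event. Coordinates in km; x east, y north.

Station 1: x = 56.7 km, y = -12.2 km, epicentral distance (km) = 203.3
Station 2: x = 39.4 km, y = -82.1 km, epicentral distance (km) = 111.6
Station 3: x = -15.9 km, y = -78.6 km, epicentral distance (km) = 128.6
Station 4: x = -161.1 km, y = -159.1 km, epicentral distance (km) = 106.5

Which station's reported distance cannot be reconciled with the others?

Solve using three stations at a time. Using Station 1, Station 3, Station 4 (subtract circle equations pairwise → linear system) gives (x, y) ≈ (-142.1, -54.4).
Distances from that point to each station vs reported:
  Station 1: calculated 203.3 vs reported 203.3 → residual 0.0 km
  Station 2: calculated 183.6 vs reported 111.6 → residual 72.0 km
  Station 3: calculated 128.5 vs reported 128.6 → residual 0.1 km
  Station 4: calculated 106.4 vs reported 106.5 → residual 0.1 km
Station 1, Station 3, Station 4 are mutually consistent (residuals ≈ 0); Station 2 is off by 72.0 km.

Station 2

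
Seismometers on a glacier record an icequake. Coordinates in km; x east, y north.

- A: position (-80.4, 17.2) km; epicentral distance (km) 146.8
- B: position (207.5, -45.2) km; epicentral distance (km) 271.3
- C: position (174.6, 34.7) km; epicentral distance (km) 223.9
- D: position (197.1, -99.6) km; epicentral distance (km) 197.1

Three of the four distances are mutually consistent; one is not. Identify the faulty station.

Solve using three stations at a time. Using A, C, D (subtract circle equations pairwise → linear system) gives (x, y) ≈ (0.1, -105.6).
Distances from that point to each station vs reported:
  A: calculated 146.8 vs reported 146.8 → residual 0.0 km
  B: calculated 216.0 vs reported 271.3 → residual 55.3 km
  C: calculated 223.9 vs reported 223.9 → residual 0.0 km
  D: calculated 197.1 vs reported 197.1 → residual 0.0 km
A, C, D are mutually consistent (residuals ≈ 0); B is off by 55.3 km.

B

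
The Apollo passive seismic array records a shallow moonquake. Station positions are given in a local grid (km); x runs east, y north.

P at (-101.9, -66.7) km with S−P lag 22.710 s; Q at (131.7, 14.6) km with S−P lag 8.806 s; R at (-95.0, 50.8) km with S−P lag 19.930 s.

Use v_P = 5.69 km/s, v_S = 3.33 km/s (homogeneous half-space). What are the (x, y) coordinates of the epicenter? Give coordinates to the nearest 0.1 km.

Distance from S−P lag: d = Δt · v_P v_S / (v_P − v_S) = Δt · (5.69·3.33)/(5.69−3.33) ≈ 8.0287·Δt.
So d_P = 182.33, d_Q = 70.70, d_R = 160.01 km.
Circle about each station: (x + 101.9)² + (y + 66.7)² = 182.33²; (x − 131.7)² + (y − 14.6)² = 70.70²; (x + 95.0)² + (y − 50.8)² = 160.01².
Subtracting the P equation from the Q and R equations removes the quadratic terms:
467.2 x + 162.6 y = 30971.29
13.8 x + 235.0 y = 4414.17
Solving the 2×2 system: x ≈ 61.0, y ≈ 15.2 km.

(61.0, 15.2)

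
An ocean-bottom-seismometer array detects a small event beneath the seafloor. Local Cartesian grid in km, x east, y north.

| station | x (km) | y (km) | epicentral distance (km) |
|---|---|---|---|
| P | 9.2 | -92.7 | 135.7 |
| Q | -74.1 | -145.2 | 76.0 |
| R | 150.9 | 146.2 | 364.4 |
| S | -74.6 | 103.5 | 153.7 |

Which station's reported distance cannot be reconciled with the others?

Solve using three stations at a time. Using P, Q, R (subtract circle equations pairwise → linear system) gives (x, y) ≈ (-126.5, -90.1).
Distances from that point to each station vs reported:
  P: calculated 135.7 vs reported 135.7 → residual 0.0 km
  Q: calculated 76.0 vs reported 76.0 → residual 0.0 km
  R: calculated 364.4 vs reported 364.4 → residual 0.0 km
  S: calculated 200.5 vs reported 153.7 → residual 46.8 km
P, Q, R are mutually consistent (residuals ≈ 0); S is off by 46.8 km.

S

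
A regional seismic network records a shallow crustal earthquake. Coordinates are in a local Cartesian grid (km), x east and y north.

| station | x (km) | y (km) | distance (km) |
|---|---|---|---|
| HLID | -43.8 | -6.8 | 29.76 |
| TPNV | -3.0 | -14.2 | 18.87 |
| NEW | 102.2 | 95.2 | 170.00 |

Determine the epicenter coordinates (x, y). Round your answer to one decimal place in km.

Circle about each station: (x + 43.8)² + (y + 6.8)² = 29.76²; (x + 3.0)² + (y + 14.2)² = 18.87²; (x − 102.2)² + (y − 95.2)² = 170.00².
Subtracting pairs of circle equations eliminates x²+y² and gives linear equations (the radical axes):
81.6 x − 14.8 y = -1224.46
292.0 x + 204.0 y = -10471.14
Solving the 2×2 system: x ≈ -19.3, y ≈ -23.7 km.

-19.3 km east, -23.7 km north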